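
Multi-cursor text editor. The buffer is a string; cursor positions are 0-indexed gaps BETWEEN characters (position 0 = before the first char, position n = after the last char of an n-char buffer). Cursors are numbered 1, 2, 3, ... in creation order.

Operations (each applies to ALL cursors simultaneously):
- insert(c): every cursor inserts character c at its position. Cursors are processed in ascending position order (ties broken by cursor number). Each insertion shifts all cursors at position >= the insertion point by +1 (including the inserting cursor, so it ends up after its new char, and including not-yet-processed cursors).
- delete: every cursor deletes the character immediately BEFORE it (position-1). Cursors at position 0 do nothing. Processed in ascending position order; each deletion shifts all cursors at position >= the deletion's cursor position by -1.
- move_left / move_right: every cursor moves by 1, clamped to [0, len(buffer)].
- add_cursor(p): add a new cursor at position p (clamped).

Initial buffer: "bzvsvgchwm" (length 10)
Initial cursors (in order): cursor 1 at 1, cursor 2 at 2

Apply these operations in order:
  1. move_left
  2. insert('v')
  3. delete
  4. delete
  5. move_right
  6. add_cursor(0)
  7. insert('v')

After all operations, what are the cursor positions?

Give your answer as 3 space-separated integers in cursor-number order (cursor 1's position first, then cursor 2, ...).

After op 1 (move_left): buffer="bzvsvgchwm" (len 10), cursors c1@0 c2@1, authorship ..........
After op 2 (insert('v')): buffer="vbvzvsvgchwm" (len 12), cursors c1@1 c2@3, authorship 1.2.........
After op 3 (delete): buffer="bzvsvgchwm" (len 10), cursors c1@0 c2@1, authorship ..........
After op 4 (delete): buffer="zvsvgchwm" (len 9), cursors c1@0 c2@0, authorship .........
After op 5 (move_right): buffer="zvsvgchwm" (len 9), cursors c1@1 c2@1, authorship .........
After op 6 (add_cursor(0)): buffer="zvsvgchwm" (len 9), cursors c3@0 c1@1 c2@1, authorship .........
After op 7 (insert('v')): buffer="vzvvvsvgchwm" (len 12), cursors c3@1 c1@4 c2@4, authorship 3.12........

Answer: 4 4 1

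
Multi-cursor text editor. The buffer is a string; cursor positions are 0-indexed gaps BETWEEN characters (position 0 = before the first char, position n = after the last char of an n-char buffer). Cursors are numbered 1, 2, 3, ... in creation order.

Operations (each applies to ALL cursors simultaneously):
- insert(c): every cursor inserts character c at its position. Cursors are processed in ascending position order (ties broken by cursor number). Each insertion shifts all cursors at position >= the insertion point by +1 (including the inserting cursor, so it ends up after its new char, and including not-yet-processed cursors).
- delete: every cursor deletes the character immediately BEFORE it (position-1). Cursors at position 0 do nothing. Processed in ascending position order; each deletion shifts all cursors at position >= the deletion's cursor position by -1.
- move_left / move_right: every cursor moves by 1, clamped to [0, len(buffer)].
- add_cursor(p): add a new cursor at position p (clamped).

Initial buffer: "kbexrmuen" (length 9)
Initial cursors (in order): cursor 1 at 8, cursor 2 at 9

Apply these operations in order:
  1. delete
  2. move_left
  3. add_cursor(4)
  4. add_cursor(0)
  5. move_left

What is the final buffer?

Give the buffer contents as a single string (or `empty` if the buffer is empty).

After op 1 (delete): buffer="kbexrmu" (len 7), cursors c1@7 c2@7, authorship .......
After op 2 (move_left): buffer="kbexrmu" (len 7), cursors c1@6 c2@6, authorship .......
After op 3 (add_cursor(4)): buffer="kbexrmu" (len 7), cursors c3@4 c1@6 c2@6, authorship .......
After op 4 (add_cursor(0)): buffer="kbexrmu" (len 7), cursors c4@0 c3@4 c1@6 c2@6, authorship .......
After op 5 (move_left): buffer="kbexrmu" (len 7), cursors c4@0 c3@3 c1@5 c2@5, authorship .......

Answer: kbexrmu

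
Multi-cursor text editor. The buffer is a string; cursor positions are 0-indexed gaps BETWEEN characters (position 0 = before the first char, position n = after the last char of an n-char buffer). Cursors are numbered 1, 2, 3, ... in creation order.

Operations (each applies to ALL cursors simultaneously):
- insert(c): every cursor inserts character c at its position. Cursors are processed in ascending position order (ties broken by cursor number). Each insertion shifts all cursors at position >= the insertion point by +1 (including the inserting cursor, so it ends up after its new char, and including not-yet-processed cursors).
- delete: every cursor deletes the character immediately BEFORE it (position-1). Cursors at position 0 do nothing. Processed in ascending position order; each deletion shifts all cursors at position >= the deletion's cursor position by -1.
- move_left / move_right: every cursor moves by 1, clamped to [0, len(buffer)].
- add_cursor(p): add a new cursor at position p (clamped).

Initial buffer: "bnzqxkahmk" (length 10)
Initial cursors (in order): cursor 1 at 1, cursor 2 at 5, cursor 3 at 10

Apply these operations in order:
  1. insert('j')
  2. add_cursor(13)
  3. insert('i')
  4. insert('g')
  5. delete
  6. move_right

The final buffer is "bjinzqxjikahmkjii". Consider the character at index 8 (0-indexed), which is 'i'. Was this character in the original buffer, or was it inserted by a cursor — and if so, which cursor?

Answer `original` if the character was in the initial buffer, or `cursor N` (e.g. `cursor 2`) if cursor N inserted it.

Answer: cursor 2

Derivation:
After op 1 (insert('j')): buffer="bjnzqxjkahmkj" (len 13), cursors c1@2 c2@7 c3@13, authorship .1....2.....3
After op 2 (add_cursor(13)): buffer="bjnzqxjkahmkj" (len 13), cursors c1@2 c2@7 c3@13 c4@13, authorship .1....2.....3
After op 3 (insert('i')): buffer="bjinzqxjikahmkjii" (len 17), cursors c1@3 c2@9 c3@17 c4@17, authorship .11....22.....334
After op 4 (insert('g')): buffer="bjignzqxjigkahmkjiigg" (len 21), cursors c1@4 c2@11 c3@21 c4@21, authorship .111....222.....33434
After op 5 (delete): buffer="bjinzqxjikahmkjii" (len 17), cursors c1@3 c2@9 c3@17 c4@17, authorship .11....22.....334
After op 6 (move_right): buffer="bjinzqxjikahmkjii" (len 17), cursors c1@4 c2@10 c3@17 c4@17, authorship .11....22.....334
Authorship (.=original, N=cursor N): . 1 1 . . . . 2 2 . . . . . 3 3 4
Index 8: author = 2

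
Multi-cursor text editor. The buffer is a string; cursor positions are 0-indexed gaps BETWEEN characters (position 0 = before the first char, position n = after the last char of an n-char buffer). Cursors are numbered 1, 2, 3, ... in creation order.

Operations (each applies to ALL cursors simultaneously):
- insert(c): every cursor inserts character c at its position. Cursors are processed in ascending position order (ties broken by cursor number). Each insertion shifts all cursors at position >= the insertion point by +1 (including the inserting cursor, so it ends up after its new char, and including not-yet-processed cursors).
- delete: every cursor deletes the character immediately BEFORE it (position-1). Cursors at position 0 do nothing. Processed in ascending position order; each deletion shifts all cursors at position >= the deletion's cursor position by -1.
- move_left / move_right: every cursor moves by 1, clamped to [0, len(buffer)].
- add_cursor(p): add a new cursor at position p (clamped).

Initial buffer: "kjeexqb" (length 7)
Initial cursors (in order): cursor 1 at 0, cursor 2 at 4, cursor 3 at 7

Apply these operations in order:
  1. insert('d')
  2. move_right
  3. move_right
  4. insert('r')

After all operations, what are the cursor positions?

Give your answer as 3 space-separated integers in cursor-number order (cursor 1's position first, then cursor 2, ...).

After op 1 (insert('d')): buffer="dkjeedxqbd" (len 10), cursors c1@1 c2@6 c3@10, authorship 1....2...3
After op 2 (move_right): buffer="dkjeedxqbd" (len 10), cursors c1@2 c2@7 c3@10, authorship 1....2...3
After op 3 (move_right): buffer="dkjeedxqbd" (len 10), cursors c1@3 c2@8 c3@10, authorship 1....2...3
After op 4 (insert('r')): buffer="dkjreedxqrbdr" (len 13), cursors c1@4 c2@10 c3@13, authorship 1..1..2..2.33

Answer: 4 10 13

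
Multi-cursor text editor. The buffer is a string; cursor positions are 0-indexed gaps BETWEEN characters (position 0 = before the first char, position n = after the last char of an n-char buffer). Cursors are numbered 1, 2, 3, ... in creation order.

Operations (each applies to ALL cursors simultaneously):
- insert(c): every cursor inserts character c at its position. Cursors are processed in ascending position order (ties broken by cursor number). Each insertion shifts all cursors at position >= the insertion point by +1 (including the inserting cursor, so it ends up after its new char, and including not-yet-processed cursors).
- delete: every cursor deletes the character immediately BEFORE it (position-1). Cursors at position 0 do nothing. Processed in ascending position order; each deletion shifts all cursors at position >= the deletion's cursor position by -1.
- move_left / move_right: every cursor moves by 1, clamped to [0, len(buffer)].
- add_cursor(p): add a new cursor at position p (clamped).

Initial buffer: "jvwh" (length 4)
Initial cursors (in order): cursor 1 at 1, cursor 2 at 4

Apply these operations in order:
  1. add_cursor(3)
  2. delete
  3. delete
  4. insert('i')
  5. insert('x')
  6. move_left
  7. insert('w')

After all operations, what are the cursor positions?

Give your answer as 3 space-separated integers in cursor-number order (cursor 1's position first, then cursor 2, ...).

After op 1 (add_cursor(3)): buffer="jvwh" (len 4), cursors c1@1 c3@3 c2@4, authorship ....
After op 2 (delete): buffer="v" (len 1), cursors c1@0 c2@1 c3@1, authorship .
After op 3 (delete): buffer="" (len 0), cursors c1@0 c2@0 c3@0, authorship 
After op 4 (insert('i')): buffer="iii" (len 3), cursors c1@3 c2@3 c3@3, authorship 123
After op 5 (insert('x')): buffer="iiixxx" (len 6), cursors c1@6 c2@6 c3@6, authorship 123123
After op 6 (move_left): buffer="iiixxx" (len 6), cursors c1@5 c2@5 c3@5, authorship 123123
After op 7 (insert('w')): buffer="iiixxwwwx" (len 9), cursors c1@8 c2@8 c3@8, authorship 123121233

Answer: 8 8 8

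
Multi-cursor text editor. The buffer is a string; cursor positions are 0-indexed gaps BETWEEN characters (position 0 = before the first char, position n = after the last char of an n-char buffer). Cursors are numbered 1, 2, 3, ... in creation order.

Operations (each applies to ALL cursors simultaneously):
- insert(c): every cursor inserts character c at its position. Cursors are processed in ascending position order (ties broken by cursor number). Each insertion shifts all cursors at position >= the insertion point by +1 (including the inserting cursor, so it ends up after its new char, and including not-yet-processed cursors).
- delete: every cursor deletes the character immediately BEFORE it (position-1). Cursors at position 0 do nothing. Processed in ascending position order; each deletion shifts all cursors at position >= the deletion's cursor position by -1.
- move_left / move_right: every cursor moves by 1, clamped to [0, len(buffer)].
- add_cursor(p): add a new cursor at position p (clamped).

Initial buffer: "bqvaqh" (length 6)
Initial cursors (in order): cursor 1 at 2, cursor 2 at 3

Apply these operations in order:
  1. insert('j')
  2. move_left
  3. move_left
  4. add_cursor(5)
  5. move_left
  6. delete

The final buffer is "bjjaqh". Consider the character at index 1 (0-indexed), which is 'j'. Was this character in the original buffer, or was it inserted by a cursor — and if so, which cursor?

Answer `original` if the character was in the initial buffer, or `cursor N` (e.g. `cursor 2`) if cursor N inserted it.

Answer: cursor 1

Derivation:
After op 1 (insert('j')): buffer="bqjvjaqh" (len 8), cursors c1@3 c2@5, authorship ..1.2...
After op 2 (move_left): buffer="bqjvjaqh" (len 8), cursors c1@2 c2@4, authorship ..1.2...
After op 3 (move_left): buffer="bqjvjaqh" (len 8), cursors c1@1 c2@3, authorship ..1.2...
After op 4 (add_cursor(5)): buffer="bqjvjaqh" (len 8), cursors c1@1 c2@3 c3@5, authorship ..1.2...
After op 5 (move_left): buffer="bqjvjaqh" (len 8), cursors c1@0 c2@2 c3@4, authorship ..1.2...
After op 6 (delete): buffer="bjjaqh" (len 6), cursors c1@0 c2@1 c3@2, authorship .12...
Authorship (.=original, N=cursor N): . 1 2 . . .
Index 1: author = 1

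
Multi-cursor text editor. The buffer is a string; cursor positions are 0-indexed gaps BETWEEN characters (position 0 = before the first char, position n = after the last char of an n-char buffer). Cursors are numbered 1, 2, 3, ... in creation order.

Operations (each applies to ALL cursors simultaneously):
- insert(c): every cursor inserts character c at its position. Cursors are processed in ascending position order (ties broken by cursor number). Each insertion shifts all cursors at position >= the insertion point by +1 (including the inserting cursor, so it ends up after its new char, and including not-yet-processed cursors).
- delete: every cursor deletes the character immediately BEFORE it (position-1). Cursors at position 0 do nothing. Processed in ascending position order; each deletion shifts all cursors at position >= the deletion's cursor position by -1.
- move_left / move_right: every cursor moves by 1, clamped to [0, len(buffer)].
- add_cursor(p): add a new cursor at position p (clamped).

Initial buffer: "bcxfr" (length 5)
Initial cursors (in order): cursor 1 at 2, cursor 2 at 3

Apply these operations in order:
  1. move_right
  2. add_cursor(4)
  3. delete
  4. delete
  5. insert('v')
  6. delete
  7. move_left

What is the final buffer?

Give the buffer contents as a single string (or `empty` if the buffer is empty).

Answer: r

Derivation:
After op 1 (move_right): buffer="bcxfr" (len 5), cursors c1@3 c2@4, authorship .....
After op 2 (add_cursor(4)): buffer="bcxfr" (len 5), cursors c1@3 c2@4 c3@4, authorship .....
After op 3 (delete): buffer="br" (len 2), cursors c1@1 c2@1 c3@1, authorship ..
After op 4 (delete): buffer="r" (len 1), cursors c1@0 c2@0 c3@0, authorship .
After op 5 (insert('v')): buffer="vvvr" (len 4), cursors c1@3 c2@3 c3@3, authorship 123.
After op 6 (delete): buffer="r" (len 1), cursors c1@0 c2@0 c3@0, authorship .
After op 7 (move_left): buffer="r" (len 1), cursors c1@0 c2@0 c3@0, authorship .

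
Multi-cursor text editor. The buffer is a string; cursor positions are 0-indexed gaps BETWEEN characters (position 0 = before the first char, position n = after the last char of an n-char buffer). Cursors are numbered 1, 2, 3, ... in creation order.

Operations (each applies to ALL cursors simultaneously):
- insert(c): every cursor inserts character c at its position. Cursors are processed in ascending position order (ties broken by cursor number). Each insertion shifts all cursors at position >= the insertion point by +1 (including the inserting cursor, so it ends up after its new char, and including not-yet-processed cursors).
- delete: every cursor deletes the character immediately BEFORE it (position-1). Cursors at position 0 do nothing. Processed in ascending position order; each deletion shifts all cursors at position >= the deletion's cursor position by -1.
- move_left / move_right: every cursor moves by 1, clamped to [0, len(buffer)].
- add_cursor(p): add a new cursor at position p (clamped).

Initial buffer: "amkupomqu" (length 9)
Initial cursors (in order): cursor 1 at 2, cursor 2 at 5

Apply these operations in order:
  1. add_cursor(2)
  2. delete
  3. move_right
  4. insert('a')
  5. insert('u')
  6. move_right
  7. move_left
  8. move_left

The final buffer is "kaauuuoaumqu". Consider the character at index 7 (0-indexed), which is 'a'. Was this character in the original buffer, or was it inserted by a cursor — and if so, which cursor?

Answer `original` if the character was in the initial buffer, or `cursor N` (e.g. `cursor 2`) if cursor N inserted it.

Answer: cursor 2

Derivation:
After op 1 (add_cursor(2)): buffer="amkupomqu" (len 9), cursors c1@2 c3@2 c2@5, authorship .........
After op 2 (delete): buffer="kuomqu" (len 6), cursors c1@0 c3@0 c2@2, authorship ......
After op 3 (move_right): buffer="kuomqu" (len 6), cursors c1@1 c3@1 c2@3, authorship ......
After op 4 (insert('a')): buffer="kaauoamqu" (len 9), cursors c1@3 c3@3 c2@6, authorship .13..2...
After op 5 (insert('u')): buffer="kaauuuoaumqu" (len 12), cursors c1@5 c3@5 c2@9, authorship .1313..22...
After op 6 (move_right): buffer="kaauuuoaumqu" (len 12), cursors c1@6 c3@6 c2@10, authorship .1313..22...
After op 7 (move_left): buffer="kaauuuoaumqu" (len 12), cursors c1@5 c3@5 c2@9, authorship .1313..22...
After op 8 (move_left): buffer="kaauuuoaumqu" (len 12), cursors c1@4 c3@4 c2@8, authorship .1313..22...
Authorship (.=original, N=cursor N): . 1 3 1 3 . . 2 2 . . .
Index 7: author = 2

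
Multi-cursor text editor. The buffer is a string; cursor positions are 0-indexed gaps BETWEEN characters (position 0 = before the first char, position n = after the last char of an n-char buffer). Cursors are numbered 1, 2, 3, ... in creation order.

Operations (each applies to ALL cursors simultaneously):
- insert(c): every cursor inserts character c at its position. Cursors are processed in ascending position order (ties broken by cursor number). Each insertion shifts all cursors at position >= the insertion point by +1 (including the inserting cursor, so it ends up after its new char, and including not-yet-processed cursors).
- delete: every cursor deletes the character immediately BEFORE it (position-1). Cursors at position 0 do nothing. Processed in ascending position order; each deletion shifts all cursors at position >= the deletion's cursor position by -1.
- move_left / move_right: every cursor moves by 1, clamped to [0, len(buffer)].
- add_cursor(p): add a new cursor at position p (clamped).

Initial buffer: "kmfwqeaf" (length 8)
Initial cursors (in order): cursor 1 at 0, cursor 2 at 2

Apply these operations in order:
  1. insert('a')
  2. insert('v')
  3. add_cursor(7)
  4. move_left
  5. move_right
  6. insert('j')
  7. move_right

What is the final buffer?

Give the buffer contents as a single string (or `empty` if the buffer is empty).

Answer: avjkmavjfjwqeaf

Derivation:
After op 1 (insert('a')): buffer="akmafwqeaf" (len 10), cursors c1@1 c2@4, authorship 1..2......
After op 2 (insert('v')): buffer="avkmavfwqeaf" (len 12), cursors c1@2 c2@6, authorship 11..22......
After op 3 (add_cursor(7)): buffer="avkmavfwqeaf" (len 12), cursors c1@2 c2@6 c3@7, authorship 11..22......
After op 4 (move_left): buffer="avkmavfwqeaf" (len 12), cursors c1@1 c2@5 c3@6, authorship 11..22......
After op 5 (move_right): buffer="avkmavfwqeaf" (len 12), cursors c1@2 c2@6 c3@7, authorship 11..22......
After op 6 (insert('j')): buffer="avjkmavjfjwqeaf" (len 15), cursors c1@3 c2@8 c3@10, authorship 111..222.3.....
After op 7 (move_right): buffer="avjkmavjfjwqeaf" (len 15), cursors c1@4 c2@9 c3@11, authorship 111..222.3.....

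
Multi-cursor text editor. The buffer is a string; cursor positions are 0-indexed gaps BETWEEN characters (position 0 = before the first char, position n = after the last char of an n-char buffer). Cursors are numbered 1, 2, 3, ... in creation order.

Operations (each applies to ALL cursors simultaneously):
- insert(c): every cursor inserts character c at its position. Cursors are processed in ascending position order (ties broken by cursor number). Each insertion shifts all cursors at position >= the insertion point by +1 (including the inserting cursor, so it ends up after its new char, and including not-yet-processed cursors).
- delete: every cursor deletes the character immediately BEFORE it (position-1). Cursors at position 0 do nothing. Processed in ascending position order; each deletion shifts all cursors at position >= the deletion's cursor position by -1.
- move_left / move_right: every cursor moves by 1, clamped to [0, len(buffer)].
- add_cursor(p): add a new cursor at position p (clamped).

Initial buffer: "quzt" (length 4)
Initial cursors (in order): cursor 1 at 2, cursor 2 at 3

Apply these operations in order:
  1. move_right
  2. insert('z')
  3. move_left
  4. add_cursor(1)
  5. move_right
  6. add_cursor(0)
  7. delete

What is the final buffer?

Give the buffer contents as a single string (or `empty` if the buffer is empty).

After op 1 (move_right): buffer="quzt" (len 4), cursors c1@3 c2@4, authorship ....
After op 2 (insert('z')): buffer="quzztz" (len 6), cursors c1@4 c2@6, authorship ...1.2
After op 3 (move_left): buffer="quzztz" (len 6), cursors c1@3 c2@5, authorship ...1.2
After op 4 (add_cursor(1)): buffer="quzztz" (len 6), cursors c3@1 c1@3 c2@5, authorship ...1.2
After op 5 (move_right): buffer="quzztz" (len 6), cursors c3@2 c1@4 c2@6, authorship ...1.2
After op 6 (add_cursor(0)): buffer="quzztz" (len 6), cursors c4@0 c3@2 c1@4 c2@6, authorship ...1.2
After op 7 (delete): buffer="qzt" (len 3), cursors c4@0 c3@1 c1@2 c2@3, authorship ...

Answer: qzt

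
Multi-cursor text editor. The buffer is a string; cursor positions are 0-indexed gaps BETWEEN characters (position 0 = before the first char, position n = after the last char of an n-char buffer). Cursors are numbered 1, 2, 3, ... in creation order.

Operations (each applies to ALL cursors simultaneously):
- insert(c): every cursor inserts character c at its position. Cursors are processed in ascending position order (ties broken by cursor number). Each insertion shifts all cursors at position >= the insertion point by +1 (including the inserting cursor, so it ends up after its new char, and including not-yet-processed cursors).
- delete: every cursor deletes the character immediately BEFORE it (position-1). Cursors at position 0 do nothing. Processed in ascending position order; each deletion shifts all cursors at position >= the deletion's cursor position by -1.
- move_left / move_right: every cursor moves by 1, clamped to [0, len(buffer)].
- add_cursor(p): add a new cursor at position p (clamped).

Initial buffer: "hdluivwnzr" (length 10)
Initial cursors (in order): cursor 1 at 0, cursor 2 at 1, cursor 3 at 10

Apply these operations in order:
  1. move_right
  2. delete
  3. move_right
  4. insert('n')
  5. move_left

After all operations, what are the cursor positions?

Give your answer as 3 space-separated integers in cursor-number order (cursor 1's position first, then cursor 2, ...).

After op 1 (move_right): buffer="hdluivwnzr" (len 10), cursors c1@1 c2@2 c3@10, authorship ..........
After op 2 (delete): buffer="luivwnz" (len 7), cursors c1@0 c2@0 c3@7, authorship .......
After op 3 (move_right): buffer="luivwnz" (len 7), cursors c1@1 c2@1 c3@7, authorship .......
After op 4 (insert('n')): buffer="lnnuivwnzn" (len 10), cursors c1@3 c2@3 c3@10, authorship .12......3
After op 5 (move_left): buffer="lnnuivwnzn" (len 10), cursors c1@2 c2@2 c3@9, authorship .12......3

Answer: 2 2 9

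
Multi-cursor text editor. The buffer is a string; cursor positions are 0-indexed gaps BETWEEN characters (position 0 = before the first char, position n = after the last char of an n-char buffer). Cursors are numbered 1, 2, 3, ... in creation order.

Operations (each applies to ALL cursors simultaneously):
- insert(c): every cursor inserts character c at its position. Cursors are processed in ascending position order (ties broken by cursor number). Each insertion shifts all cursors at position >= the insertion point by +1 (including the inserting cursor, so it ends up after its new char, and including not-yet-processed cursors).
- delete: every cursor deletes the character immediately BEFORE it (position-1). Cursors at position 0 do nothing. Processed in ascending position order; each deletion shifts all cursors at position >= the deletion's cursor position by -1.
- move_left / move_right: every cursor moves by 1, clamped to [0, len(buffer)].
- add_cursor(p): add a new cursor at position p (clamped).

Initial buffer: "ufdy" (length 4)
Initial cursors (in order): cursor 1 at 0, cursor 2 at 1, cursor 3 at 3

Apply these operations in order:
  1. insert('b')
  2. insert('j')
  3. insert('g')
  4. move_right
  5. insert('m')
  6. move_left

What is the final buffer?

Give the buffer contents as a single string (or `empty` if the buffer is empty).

After op 1 (insert('b')): buffer="bubfdby" (len 7), cursors c1@1 c2@3 c3@6, authorship 1.2..3.
After op 2 (insert('j')): buffer="bjubjfdbjy" (len 10), cursors c1@2 c2@5 c3@9, authorship 11.22..33.
After op 3 (insert('g')): buffer="bjgubjgfdbjgy" (len 13), cursors c1@3 c2@7 c3@12, authorship 111.222..333.
After op 4 (move_right): buffer="bjgubjgfdbjgy" (len 13), cursors c1@4 c2@8 c3@13, authorship 111.222..333.
After op 5 (insert('m')): buffer="bjgumbjgfmdbjgym" (len 16), cursors c1@5 c2@10 c3@16, authorship 111.1222.2.333.3
After op 6 (move_left): buffer="bjgumbjgfmdbjgym" (len 16), cursors c1@4 c2@9 c3@15, authorship 111.1222.2.333.3

Answer: bjgumbjgfmdbjgym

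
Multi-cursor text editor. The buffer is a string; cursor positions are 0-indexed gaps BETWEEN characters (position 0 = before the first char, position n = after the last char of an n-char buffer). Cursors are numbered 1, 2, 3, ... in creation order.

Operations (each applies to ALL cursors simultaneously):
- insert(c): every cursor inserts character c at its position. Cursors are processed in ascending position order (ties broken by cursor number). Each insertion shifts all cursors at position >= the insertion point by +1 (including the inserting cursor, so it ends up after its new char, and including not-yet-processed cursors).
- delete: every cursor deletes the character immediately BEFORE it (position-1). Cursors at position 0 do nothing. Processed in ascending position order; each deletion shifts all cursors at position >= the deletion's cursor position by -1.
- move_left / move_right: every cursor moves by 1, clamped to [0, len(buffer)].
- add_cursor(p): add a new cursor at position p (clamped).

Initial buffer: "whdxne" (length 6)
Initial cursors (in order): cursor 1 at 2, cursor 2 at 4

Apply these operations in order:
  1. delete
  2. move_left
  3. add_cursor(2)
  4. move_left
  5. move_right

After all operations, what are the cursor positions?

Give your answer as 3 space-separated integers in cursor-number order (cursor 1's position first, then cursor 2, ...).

Answer: 1 1 2

Derivation:
After op 1 (delete): buffer="wdne" (len 4), cursors c1@1 c2@2, authorship ....
After op 2 (move_left): buffer="wdne" (len 4), cursors c1@0 c2@1, authorship ....
After op 3 (add_cursor(2)): buffer="wdne" (len 4), cursors c1@0 c2@1 c3@2, authorship ....
After op 4 (move_left): buffer="wdne" (len 4), cursors c1@0 c2@0 c3@1, authorship ....
After op 5 (move_right): buffer="wdne" (len 4), cursors c1@1 c2@1 c3@2, authorship ....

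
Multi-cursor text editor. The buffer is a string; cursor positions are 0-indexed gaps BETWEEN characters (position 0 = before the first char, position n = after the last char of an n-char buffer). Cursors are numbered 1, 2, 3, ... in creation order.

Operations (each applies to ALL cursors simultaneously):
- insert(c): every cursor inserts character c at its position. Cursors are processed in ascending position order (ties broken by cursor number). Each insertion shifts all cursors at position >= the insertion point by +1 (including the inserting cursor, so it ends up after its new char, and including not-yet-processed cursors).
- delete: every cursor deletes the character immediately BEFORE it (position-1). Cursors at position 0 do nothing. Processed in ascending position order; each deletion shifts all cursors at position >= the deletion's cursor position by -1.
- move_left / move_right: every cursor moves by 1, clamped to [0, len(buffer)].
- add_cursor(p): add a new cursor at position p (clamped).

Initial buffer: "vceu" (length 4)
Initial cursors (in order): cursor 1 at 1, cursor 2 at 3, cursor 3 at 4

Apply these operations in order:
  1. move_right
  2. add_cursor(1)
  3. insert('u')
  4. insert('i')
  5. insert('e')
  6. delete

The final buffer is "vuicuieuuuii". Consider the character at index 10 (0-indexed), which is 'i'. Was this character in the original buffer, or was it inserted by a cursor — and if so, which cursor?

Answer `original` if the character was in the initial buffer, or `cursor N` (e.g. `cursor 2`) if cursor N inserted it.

After op 1 (move_right): buffer="vceu" (len 4), cursors c1@2 c2@4 c3@4, authorship ....
After op 2 (add_cursor(1)): buffer="vceu" (len 4), cursors c4@1 c1@2 c2@4 c3@4, authorship ....
After op 3 (insert('u')): buffer="vucueuuu" (len 8), cursors c4@2 c1@4 c2@8 c3@8, authorship .4.1..23
After op 4 (insert('i')): buffer="vuicuieuuuii" (len 12), cursors c4@3 c1@6 c2@12 c3@12, authorship .44.11..2323
After op 5 (insert('e')): buffer="vuiecuieeuuuiiee" (len 16), cursors c4@4 c1@8 c2@16 c3@16, authorship .444.111..232323
After op 6 (delete): buffer="vuicuieuuuii" (len 12), cursors c4@3 c1@6 c2@12 c3@12, authorship .44.11..2323
Authorship (.=original, N=cursor N): . 4 4 . 1 1 . . 2 3 2 3
Index 10: author = 2

Answer: cursor 2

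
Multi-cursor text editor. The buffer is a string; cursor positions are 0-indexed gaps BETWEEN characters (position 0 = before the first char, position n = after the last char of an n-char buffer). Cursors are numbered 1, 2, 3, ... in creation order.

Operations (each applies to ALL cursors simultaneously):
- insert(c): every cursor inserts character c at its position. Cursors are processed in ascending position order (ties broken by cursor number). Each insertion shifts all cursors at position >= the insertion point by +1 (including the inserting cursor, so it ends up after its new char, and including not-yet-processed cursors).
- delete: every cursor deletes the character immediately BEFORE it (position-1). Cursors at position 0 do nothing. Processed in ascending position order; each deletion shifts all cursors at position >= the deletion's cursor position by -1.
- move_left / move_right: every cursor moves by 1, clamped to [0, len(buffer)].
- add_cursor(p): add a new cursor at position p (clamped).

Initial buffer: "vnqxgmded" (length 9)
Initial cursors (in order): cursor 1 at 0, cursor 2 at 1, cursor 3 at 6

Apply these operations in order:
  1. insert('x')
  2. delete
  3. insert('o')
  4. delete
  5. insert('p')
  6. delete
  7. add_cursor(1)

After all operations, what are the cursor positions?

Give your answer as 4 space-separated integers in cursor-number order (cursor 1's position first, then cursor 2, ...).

After op 1 (insert('x')): buffer="xvxnqxgmxded" (len 12), cursors c1@1 c2@3 c3@9, authorship 1.2.....3...
After op 2 (delete): buffer="vnqxgmded" (len 9), cursors c1@0 c2@1 c3@6, authorship .........
After op 3 (insert('o')): buffer="ovonqxgmoded" (len 12), cursors c1@1 c2@3 c3@9, authorship 1.2.....3...
After op 4 (delete): buffer="vnqxgmded" (len 9), cursors c1@0 c2@1 c3@6, authorship .........
After op 5 (insert('p')): buffer="pvpnqxgmpded" (len 12), cursors c1@1 c2@3 c3@9, authorship 1.2.....3...
After op 6 (delete): buffer="vnqxgmded" (len 9), cursors c1@0 c2@1 c3@6, authorship .........
After op 7 (add_cursor(1)): buffer="vnqxgmded" (len 9), cursors c1@0 c2@1 c4@1 c3@6, authorship .........

Answer: 0 1 6 1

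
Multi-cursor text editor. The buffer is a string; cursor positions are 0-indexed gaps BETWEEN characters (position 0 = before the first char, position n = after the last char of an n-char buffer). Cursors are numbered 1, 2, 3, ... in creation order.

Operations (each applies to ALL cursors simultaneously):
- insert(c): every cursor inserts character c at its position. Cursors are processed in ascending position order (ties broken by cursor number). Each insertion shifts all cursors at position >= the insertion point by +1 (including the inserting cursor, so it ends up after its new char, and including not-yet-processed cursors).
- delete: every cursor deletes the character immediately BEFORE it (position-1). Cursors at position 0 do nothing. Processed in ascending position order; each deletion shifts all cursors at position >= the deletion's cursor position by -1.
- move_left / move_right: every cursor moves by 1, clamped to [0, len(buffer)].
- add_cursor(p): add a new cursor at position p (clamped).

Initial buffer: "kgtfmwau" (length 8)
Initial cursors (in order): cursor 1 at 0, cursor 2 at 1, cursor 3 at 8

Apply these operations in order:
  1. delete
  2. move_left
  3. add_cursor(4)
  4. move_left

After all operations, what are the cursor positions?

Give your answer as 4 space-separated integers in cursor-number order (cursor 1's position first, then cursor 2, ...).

After op 1 (delete): buffer="gtfmwa" (len 6), cursors c1@0 c2@0 c3@6, authorship ......
After op 2 (move_left): buffer="gtfmwa" (len 6), cursors c1@0 c2@0 c3@5, authorship ......
After op 3 (add_cursor(4)): buffer="gtfmwa" (len 6), cursors c1@0 c2@0 c4@4 c3@5, authorship ......
After op 4 (move_left): buffer="gtfmwa" (len 6), cursors c1@0 c2@0 c4@3 c3@4, authorship ......

Answer: 0 0 4 3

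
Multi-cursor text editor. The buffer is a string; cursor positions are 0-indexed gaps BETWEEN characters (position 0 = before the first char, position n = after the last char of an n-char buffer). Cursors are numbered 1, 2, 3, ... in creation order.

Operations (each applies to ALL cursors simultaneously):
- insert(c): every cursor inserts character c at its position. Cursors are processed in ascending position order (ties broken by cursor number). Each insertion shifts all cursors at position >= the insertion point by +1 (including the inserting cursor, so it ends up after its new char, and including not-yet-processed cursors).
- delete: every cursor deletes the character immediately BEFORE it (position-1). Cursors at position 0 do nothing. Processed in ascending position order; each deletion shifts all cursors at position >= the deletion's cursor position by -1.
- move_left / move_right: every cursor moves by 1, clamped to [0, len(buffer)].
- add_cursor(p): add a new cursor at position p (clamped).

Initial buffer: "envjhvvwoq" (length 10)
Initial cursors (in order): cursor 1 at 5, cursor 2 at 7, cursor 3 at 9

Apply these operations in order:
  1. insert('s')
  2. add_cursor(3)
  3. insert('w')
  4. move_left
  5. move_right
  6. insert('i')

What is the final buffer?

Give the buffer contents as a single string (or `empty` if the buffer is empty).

After op 1 (insert('s')): buffer="envjhsvvswosq" (len 13), cursors c1@6 c2@9 c3@12, authorship .....1..2..3.
After op 2 (add_cursor(3)): buffer="envjhsvvswosq" (len 13), cursors c4@3 c1@6 c2@9 c3@12, authorship .....1..2..3.
After op 3 (insert('w')): buffer="envwjhswvvswwoswq" (len 17), cursors c4@4 c1@8 c2@12 c3@16, authorship ...4..11..22..33.
After op 4 (move_left): buffer="envwjhswvvswwoswq" (len 17), cursors c4@3 c1@7 c2@11 c3@15, authorship ...4..11..22..33.
After op 5 (move_right): buffer="envwjhswvvswwoswq" (len 17), cursors c4@4 c1@8 c2@12 c3@16, authorship ...4..11..22..33.
After op 6 (insert('i')): buffer="envwijhswivvswiwoswiq" (len 21), cursors c4@5 c1@10 c2@15 c3@20, authorship ...44..111..222..333.

Answer: envwijhswivvswiwoswiq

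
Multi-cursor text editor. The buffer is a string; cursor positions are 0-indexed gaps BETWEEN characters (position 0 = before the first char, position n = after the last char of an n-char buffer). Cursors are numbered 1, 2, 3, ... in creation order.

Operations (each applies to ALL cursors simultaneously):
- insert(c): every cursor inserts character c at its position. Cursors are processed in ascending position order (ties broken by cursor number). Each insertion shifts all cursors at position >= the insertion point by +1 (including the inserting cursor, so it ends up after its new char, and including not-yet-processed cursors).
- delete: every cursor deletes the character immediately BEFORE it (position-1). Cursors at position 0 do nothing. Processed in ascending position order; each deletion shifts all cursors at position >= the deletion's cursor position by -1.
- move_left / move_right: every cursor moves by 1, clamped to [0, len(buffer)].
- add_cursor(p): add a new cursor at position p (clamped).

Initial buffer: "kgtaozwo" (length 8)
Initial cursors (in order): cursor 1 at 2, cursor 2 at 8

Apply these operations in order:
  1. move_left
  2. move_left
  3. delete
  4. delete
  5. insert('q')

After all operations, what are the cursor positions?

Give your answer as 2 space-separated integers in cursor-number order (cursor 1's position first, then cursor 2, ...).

Answer: 1 6

Derivation:
After op 1 (move_left): buffer="kgtaozwo" (len 8), cursors c1@1 c2@7, authorship ........
After op 2 (move_left): buffer="kgtaozwo" (len 8), cursors c1@0 c2@6, authorship ........
After op 3 (delete): buffer="kgtaowo" (len 7), cursors c1@0 c2@5, authorship .......
After op 4 (delete): buffer="kgtawo" (len 6), cursors c1@0 c2@4, authorship ......
After op 5 (insert('q')): buffer="qkgtaqwo" (len 8), cursors c1@1 c2@6, authorship 1....2..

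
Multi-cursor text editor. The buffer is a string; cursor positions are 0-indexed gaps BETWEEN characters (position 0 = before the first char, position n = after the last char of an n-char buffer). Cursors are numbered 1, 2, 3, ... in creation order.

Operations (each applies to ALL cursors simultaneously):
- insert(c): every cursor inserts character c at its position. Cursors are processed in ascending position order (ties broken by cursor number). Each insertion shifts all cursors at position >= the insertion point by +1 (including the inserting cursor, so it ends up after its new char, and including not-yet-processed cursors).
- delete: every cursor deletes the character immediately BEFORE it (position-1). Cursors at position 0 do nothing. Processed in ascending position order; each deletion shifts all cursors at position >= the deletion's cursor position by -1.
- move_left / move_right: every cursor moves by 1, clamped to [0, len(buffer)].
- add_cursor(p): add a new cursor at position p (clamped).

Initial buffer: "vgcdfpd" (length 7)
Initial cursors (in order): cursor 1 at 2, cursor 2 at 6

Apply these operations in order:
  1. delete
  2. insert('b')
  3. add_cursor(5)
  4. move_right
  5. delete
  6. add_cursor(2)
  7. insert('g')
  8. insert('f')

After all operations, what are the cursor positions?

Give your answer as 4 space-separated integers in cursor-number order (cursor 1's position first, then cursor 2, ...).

Answer: 6 12 12 6

Derivation:
After op 1 (delete): buffer="vcdfd" (len 5), cursors c1@1 c2@4, authorship .....
After op 2 (insert('b')): buffer="vbcdfbd" (len 7), cursors c1@2 c2@6, authorship .1...2.
After op 3 (add_cursor(5)): buffer="vbcdfbd" (len 7), cursors c1@2 c3@5 c2@6, authorship .1...2.
After op 4 (move_right): buffer="vbcdfbd" (len 7), cursors c1@3 c3@6 c2@7, authorship .1...2.
After op 5 (delete): buffer="vbdf" (len 4), cursors c1@2 c2@4 c3@4, authorship .1..
After op 6 (add_cursor(2)): buffer="vbdf" (len 4), cursors c1@2 c4@2 c2@4 c3@4, authorship .1..
After op 7 (insert('g')): buffer="vbggdfgg" (len 8), cursors c1@4 c4@4 c2@8 c3@8, authorship .114..23
After op 8 (insert('f')): buffer="vbggffdfggff" (len 12), cursors c1@6 c4@6 c2@12 c3@12, authorship .11414..2323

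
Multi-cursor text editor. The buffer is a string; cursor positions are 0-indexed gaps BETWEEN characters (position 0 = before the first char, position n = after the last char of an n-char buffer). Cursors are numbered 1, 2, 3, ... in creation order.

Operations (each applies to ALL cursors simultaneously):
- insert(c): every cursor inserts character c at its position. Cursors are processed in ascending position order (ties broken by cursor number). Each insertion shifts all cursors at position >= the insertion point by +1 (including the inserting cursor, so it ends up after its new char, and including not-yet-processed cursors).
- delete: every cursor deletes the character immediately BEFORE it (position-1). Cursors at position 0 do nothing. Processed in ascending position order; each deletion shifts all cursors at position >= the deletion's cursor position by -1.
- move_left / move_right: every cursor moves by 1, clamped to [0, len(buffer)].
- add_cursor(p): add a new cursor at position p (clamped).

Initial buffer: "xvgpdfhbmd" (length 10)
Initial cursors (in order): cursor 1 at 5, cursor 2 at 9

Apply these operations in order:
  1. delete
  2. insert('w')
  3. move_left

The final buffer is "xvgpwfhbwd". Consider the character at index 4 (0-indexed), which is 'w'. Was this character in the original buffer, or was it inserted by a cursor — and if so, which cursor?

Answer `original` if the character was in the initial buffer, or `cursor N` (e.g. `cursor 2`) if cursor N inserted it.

After op 1 (delete): buffer="xvgpfhbd" (len 8), cursors c1@4 c2@7, authorship ........
After op 2 (insert('w')): buffer="xvgpwfhbwd" (len 10), cursors c1@5 c2@9, authorship ....1...2.
After op 3 (move_left): buffer="xvgpwfhbwd" (len 10), cursors c1@4 c2@8, authorship ....1...2.
Authorship (.=original, N=cursor N): . . . . 1 . . . 2 .
Index 4: author = 1

Answer: cursor 1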